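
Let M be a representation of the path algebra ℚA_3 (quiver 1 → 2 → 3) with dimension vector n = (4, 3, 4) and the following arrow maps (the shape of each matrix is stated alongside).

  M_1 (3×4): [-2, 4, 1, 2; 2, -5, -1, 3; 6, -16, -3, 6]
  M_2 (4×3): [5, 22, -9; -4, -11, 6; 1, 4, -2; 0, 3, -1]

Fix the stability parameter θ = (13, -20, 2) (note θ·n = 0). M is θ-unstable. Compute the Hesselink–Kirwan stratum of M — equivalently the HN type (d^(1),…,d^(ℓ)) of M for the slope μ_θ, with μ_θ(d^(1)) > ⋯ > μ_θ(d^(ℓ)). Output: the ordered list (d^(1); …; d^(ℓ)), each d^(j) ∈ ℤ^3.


Via rank(M_{q-1}∘⋯∘M_p): M ≅ I[1,1], I[1,3]^3, I[3,3].
μ_θ-semistable layers: μ^(1)=13; μ^(2)=2; μ^(3)=-7/2

((1, 0, 0); (0, 0, 4); (3, 3, 0))


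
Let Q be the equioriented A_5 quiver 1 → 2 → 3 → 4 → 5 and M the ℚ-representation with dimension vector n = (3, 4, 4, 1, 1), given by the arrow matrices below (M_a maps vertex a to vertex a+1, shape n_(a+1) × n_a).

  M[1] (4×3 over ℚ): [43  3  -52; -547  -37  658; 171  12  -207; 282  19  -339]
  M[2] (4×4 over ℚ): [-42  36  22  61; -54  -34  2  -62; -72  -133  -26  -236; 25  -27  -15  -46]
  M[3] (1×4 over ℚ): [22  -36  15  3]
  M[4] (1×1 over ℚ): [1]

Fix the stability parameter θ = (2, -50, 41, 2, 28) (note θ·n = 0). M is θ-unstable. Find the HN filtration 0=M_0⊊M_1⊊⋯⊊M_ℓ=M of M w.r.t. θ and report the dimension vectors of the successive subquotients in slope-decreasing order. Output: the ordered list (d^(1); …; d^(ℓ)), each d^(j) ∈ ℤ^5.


Interval decomposition of M: I[1,1], I[1,3], I[1,5], I[2,3]^2.
HN type (ℓ=6): μ^(1)=41; μ^(2)=28; μ^(3)=43/2; μ^(4)=2; μ^(5)=-24; μ^(6)=-50

((0, 0, 3, 0, 0); (0, 0, 0, 0, 1); (0, 0, 1, 1, 0); (1, 0, 0, 0, 0); (2, 2, 0, 0, 0); (0, 2, 0, 0, 0))


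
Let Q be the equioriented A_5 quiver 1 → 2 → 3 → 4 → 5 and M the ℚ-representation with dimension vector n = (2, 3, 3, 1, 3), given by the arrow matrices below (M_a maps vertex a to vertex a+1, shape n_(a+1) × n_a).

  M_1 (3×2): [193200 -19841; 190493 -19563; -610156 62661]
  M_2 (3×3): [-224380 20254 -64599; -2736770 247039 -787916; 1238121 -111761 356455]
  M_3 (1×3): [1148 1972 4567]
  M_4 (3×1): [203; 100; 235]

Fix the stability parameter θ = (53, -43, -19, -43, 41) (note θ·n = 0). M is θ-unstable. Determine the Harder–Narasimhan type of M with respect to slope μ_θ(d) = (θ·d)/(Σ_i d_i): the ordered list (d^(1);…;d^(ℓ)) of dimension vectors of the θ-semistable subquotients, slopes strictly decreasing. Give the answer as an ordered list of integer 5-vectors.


Barcode: M ≅ I[1,3], I[1,5], I[2,3], I[5,5]^2. HN layers by μ_θ (5 steps, strictly decreasing):
  μ^(1)=41; μ^(2)=-3; μ^(3)=-13; μ^(4)=-19; μ^(5)=-43

((0, 0, 0, 0, 3); (1, 1, 1, 0, 0); (1, 1, 1, 1, 0); (0, 0, 1, 0, 0); (0, 1, 0, 0, 0))


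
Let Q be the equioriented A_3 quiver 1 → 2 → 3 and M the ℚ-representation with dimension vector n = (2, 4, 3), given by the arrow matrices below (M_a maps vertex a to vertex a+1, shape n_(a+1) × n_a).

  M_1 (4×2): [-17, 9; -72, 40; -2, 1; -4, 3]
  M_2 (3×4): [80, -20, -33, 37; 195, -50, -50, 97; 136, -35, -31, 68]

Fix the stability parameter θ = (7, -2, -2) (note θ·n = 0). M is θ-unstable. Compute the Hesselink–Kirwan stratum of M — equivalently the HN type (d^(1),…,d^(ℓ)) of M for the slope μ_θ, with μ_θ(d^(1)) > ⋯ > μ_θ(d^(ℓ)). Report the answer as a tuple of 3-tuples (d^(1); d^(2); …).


Interval decomposition of M: I[1,3]^2, I[2,2], I[2,3].
HN type (ℓ=2): μ^(1)=1; μ^(2)=-2

((2, 2, 2); (0, 2, 1))


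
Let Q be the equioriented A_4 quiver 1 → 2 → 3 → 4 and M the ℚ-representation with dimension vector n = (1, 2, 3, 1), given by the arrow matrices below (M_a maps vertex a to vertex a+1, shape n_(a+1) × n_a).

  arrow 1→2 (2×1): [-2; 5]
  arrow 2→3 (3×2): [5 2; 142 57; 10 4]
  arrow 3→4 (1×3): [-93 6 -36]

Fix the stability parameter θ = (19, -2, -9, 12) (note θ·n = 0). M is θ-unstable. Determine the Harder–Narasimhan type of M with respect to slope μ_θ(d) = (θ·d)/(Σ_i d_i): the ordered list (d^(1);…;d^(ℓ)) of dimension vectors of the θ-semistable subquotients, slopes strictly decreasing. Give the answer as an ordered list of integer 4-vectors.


Via rank(M_{q-1}∘⋯∘M_p): M ≅ I[1,4], I[2,3], I[3,3].
μ_θ-semistable layers: μ^(1)=12; μ^(2)=8/3; μ^(3)=-11/2; μ^(4)=-9

((0, 0, 0, 1); (1, 1, 1, 0); (0, 1, 1, 0); (0, 0, 1, 0))


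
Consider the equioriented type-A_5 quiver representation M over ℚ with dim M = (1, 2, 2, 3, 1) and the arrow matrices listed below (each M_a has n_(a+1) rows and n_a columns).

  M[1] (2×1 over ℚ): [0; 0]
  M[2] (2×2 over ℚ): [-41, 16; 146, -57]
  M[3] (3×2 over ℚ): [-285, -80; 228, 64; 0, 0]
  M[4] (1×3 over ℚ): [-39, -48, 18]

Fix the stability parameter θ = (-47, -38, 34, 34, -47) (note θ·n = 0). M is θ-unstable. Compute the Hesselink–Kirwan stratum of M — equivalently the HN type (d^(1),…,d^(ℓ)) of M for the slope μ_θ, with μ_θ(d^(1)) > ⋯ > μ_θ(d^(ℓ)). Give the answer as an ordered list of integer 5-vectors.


Via rank(M_{q-1}∘⋯∘M_p): M ≅ I[1,1], I[2,3], I[2,5], I[4,4]^2.
μ_θ-semistable layers: μ^(1)=34; μ^(2)=7; μ^(3)=-38; μ^(4)=-47

((0, 0, 1, 2, 0); (0, 0, 1, 1, 1); (0, 2, 0, 0, 0); (1, 0, 0, 0, 0))


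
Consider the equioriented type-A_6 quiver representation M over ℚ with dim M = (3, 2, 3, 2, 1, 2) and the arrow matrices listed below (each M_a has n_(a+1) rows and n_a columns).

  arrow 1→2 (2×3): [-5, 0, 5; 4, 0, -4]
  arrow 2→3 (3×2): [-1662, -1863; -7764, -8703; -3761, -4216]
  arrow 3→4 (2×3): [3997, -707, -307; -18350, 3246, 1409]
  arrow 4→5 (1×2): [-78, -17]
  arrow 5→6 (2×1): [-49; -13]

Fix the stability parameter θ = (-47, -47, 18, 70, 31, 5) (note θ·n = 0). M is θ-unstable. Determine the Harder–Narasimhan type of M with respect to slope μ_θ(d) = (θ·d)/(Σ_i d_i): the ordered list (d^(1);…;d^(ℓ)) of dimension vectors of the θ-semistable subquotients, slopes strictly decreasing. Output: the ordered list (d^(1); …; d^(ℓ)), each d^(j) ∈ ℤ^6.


Barcode: M ≅ I[1,1]^2, I[1,6], I[2,4], I[3,3], I[6,6]. HN layers by μ_θ (5 steps, strictly decreasing):
  μ^(1)=70; μ^(2)=106/3; μ^(3)=18; μ^(4)=5; μ^(5)=-47

((0, 0, 0, 1, 0, 0); (0, 0, 0, 1, 1, 1); (0, 0, 3, 0, 0, 0); (0, 0, 0, 0, 0, 1); (3, 2, 0, 0, 0, 0))


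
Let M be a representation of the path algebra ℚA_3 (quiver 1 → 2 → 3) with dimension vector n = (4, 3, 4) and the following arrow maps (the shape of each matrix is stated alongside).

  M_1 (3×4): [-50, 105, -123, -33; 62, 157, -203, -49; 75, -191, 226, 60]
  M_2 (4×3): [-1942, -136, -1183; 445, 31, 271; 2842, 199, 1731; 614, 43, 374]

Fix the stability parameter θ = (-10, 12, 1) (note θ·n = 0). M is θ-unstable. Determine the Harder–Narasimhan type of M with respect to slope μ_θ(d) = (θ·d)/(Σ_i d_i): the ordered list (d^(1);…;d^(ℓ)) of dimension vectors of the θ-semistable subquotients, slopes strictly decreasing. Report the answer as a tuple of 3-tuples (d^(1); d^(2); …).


Interval decomposition of M: I[1,1], I[1,3]^3, I[3,3].
HN type (ℓ=3): μ^(1)=13/2; μ^(2)=1; μ^(3)=-10

((0, 3, 3); (0, 0, 1); (4, 0, 0))


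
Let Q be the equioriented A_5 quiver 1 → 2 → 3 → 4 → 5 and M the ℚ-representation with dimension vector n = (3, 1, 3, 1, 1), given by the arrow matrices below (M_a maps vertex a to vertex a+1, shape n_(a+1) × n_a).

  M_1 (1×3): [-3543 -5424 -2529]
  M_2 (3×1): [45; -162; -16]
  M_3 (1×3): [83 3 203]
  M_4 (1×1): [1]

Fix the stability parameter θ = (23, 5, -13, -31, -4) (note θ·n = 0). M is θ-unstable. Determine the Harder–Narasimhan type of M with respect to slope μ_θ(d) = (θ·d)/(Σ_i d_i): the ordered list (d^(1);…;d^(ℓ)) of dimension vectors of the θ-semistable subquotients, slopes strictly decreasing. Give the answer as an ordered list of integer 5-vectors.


Interval decomposition of M: I[1,1]^2, I[1,5], I[3,3]^2.
HN type (ℓ=3): μ^(1)=23; μ^(2)=-4; μ^(3)=-13

((2, 0, 0, 0, 0); (1, 1, 1, 1, 1); (0, 0, 2, 0, 0))


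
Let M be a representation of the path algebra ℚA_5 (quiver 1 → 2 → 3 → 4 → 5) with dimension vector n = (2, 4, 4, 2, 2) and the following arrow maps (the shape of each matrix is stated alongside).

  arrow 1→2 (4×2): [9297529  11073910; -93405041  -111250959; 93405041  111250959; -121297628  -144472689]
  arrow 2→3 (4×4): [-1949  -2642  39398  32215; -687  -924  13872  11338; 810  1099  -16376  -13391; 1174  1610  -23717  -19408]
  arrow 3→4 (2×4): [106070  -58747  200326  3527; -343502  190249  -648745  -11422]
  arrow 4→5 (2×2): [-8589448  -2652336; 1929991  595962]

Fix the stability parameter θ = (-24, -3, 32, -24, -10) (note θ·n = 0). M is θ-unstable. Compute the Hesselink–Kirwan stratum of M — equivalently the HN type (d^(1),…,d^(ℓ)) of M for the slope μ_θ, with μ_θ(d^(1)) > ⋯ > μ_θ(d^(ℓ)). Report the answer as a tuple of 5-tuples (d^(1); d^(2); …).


Interval decomposition of M: I[1,4], I[1,5], I[2,3]^2, I[5,5].
HN type (ℓ=6): μ^(1)=32; μ^(2)=4; μ^(3)=-2/3; μ^(4)=-3; μ^(5)=-10; μ^(6)=-24

((0, 0, 2, 0, 0); (0, 0, 1, 1, 0); (0, 0, 1, 1, 1); (0, 4, 0, 0, 0); (0, 0, 0, 0, 1); (2, 0, 0, 0, 0))


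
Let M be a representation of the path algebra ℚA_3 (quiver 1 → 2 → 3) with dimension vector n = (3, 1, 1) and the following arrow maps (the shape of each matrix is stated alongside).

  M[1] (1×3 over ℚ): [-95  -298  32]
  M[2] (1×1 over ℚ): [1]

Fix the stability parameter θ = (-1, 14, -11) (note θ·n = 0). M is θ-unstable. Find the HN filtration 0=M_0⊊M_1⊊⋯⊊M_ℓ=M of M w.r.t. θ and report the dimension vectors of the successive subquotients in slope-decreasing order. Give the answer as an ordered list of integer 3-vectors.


Interval decomposition of M: I[1,1]^2, I[1,3].
HN type (ℓ=2): μ^(1)=3/2; μ^(2)=-1

((0, 1, 1); (3, 0, 0))


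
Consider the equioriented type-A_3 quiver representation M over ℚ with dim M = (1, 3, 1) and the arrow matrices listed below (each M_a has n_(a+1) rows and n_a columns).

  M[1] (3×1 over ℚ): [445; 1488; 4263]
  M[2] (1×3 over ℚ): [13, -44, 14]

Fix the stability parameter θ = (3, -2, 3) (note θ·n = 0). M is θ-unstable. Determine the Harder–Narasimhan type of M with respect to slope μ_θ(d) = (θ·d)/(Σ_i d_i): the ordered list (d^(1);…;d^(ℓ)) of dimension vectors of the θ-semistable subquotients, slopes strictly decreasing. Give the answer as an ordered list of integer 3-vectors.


Barcode: M ≅ I[1,3], I[2,2]^2. HN layers by μ_θ (3 steps, strictly decreasing):
  μ^(1)=3; μ^(2)=1/2; μ^(3)=-2

((0, 0, 1); (1, 1, 0); (0, 2, 0))


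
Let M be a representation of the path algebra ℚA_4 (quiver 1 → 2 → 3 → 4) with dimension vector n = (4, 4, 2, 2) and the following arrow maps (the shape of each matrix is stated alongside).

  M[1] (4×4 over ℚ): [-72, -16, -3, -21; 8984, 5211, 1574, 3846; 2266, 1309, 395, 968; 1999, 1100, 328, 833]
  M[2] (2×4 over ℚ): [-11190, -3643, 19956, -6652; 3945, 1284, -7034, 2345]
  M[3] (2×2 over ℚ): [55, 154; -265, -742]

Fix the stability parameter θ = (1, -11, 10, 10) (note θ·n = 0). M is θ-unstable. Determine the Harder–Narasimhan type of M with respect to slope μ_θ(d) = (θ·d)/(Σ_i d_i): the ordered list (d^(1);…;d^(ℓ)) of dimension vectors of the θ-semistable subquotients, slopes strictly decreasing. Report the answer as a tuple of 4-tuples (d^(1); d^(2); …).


Interval decomposition of M: I[1,2]^2, I[1,3], I[1,4], I[4,4].
HN type (ℓ=2): μ^(1)=10; μ^(2)=-5

((0, 0, 2, 2); (4, 4, 0, 0))


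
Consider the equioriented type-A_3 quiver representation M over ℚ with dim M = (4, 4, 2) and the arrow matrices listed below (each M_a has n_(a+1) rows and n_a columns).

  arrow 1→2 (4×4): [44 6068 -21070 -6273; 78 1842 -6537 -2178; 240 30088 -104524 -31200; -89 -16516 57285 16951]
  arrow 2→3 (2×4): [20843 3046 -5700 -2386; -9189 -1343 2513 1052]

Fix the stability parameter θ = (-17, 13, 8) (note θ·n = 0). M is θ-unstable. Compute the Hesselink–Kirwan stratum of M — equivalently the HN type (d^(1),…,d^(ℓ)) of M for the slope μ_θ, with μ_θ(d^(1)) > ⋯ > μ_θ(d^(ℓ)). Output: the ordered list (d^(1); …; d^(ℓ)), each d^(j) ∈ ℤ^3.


Interval decomposition of M: I[1,1], I[1,2], I[1,3]^2, I[2,2].
HN type (ℓ=3): μ^(1)=13; μ^(2)=21/2; μ^(3)=-17

((0, 2, 0); (0, 2, 2); (4, 0, 0))


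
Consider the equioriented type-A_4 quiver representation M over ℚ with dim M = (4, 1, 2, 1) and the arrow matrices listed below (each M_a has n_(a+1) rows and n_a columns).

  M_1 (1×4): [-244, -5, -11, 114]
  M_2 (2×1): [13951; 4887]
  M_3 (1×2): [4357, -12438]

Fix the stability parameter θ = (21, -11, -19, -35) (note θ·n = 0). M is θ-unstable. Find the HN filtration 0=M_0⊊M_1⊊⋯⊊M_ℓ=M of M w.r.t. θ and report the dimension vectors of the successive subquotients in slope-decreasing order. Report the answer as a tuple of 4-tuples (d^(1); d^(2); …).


Via rank(M_{q-1}∘⋯∘M_p): M ≅ I[1,1]^3, I[1,4], I[3,3].
μ_θ-semistable layers: μ^(1)=21; μ^(2)=-11; μ^(3)=-19

((3, 0, 0, 0); (1, 1, 1, 1); (0, 0, 1, 0))


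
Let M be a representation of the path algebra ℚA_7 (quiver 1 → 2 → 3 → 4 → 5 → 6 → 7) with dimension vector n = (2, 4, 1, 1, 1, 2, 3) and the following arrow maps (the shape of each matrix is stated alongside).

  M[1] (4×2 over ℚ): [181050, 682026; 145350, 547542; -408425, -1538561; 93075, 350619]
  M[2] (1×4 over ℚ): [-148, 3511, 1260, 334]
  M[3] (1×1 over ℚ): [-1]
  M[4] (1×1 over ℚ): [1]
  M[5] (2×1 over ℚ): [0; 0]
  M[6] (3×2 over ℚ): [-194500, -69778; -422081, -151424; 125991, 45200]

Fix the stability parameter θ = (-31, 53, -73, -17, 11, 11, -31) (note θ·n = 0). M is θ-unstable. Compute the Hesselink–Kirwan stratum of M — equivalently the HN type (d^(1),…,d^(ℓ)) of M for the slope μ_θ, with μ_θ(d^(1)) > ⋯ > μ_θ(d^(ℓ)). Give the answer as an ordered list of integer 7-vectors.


Via rank(M_{q-1}∘⋯∘M_p): M ≅ I[1,1], I[1,2], I[2,2]^2, I[2,5], I[6,7]^2, I[7,7].
μ_θ-semistable layers: μ^(1)=53; μ^(2)=11; μ^(3)=-10; μ^(4)=-37/3; μ^(5)=-31

((0, 3, 0, 0, 0, 0, 0); (0, 0, 0, 0, 1, 0, 0); (0, 0, 0, 0, 0, 2, 2); (0, 1, 1, 1, 0, 0, 0); (2, 0, 0, 0, 0, 0, 1))


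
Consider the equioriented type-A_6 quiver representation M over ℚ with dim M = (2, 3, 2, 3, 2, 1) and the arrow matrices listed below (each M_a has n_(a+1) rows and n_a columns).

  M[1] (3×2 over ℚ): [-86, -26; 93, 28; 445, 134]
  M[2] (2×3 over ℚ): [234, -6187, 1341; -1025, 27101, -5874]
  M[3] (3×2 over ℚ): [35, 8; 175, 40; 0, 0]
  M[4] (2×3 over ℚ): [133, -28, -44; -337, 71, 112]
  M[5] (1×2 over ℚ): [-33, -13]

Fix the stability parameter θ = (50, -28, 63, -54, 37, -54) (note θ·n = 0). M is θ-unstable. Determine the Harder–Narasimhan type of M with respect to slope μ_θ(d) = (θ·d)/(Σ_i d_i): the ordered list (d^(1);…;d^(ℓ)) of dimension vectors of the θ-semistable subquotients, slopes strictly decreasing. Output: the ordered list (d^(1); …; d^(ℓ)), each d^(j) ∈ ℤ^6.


Interval decomposition of M: I[1,3], I[1,6], I[2,2], I[4,4], I[4,5].
HN type (ℓ=6): μ^(1)=63; μ^(2)=37; μ^(3)=11; μ^(4)=7/3; μ^(5)=-28; μ^(6)=-54

((0, 0, 1, 0, 0, 0); (0, 0, 0, 0, 1, 0); (1, 1, 0, 0, 0, 0); (1, 1, 1, 1, 1, 1); (0, 1, 0, 0, 0, 0); (0, 0, 0, 2, 0, 0))


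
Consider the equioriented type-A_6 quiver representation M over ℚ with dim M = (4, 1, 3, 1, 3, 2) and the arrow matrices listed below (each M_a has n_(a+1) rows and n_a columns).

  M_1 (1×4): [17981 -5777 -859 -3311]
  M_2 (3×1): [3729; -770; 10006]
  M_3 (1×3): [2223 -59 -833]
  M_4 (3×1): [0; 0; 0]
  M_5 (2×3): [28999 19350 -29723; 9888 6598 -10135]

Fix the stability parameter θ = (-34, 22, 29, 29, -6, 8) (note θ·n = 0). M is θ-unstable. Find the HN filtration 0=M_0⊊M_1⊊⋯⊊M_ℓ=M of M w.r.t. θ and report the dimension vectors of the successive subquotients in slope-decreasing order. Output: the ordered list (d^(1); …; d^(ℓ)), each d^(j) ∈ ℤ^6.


Via rank(M_{q-1}∘⋯∘M_p): M ≅ I[1,1]^3, I[1,4], I[3,3]^2, I[5,5], I[5,6]^2.
μ_θ-semistable layers: μ^(1)=29; μ^(2)=22; μ^(3)=8; μ^(4)=-6; μ^(5)=-34

((0, 0, 3, 1, 0, 0); (0, 1, 0, 0, 0, 0); (0, 0, 0, 0, 0, 2); (0, 0, 0, 0, 3, 0); (4, 0, 0, 0, 0, 0))


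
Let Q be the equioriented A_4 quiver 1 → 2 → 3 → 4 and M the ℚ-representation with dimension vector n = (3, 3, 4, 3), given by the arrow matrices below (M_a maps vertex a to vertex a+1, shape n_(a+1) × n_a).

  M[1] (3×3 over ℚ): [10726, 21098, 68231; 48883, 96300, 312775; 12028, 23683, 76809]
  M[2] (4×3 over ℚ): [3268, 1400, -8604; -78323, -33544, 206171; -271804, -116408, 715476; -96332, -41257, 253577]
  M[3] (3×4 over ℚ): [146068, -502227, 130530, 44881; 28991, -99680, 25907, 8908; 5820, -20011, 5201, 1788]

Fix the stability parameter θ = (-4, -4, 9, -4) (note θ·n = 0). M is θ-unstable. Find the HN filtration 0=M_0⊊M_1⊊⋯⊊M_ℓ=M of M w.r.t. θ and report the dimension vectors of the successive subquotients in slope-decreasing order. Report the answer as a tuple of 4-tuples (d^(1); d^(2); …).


Via rank(M_{q-1}∘⋯∘M_p): M ≅ I[1,2], I[1,4]^2, I[3,3], I[3,4].
μ_θ-semistable layers: μ^(1)=9; μ^(2)=5/2; μ^(3)=-4

((0, 0, 1, 0); (0, 0, 3, 3); (3, 3, 0, 0))


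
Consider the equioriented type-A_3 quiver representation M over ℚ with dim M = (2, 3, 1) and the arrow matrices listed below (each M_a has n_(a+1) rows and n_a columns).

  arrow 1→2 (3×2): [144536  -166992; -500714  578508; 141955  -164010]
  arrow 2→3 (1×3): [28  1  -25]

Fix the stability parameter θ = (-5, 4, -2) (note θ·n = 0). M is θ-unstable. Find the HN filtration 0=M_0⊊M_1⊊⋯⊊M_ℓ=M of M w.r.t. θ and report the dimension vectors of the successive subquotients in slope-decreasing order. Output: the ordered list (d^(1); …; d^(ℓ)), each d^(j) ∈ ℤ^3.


Via rank(M_{q-1}∘⋯∘M_p): M ≅ I[1,1], I[1,3], I[2,2]^2.
μ_θ-semistable layers: μ^(1)=4; μ^(2)=1; μ^(3)=-5

((0, 2, 0); (0, 1, 1); (2, 0, 0))


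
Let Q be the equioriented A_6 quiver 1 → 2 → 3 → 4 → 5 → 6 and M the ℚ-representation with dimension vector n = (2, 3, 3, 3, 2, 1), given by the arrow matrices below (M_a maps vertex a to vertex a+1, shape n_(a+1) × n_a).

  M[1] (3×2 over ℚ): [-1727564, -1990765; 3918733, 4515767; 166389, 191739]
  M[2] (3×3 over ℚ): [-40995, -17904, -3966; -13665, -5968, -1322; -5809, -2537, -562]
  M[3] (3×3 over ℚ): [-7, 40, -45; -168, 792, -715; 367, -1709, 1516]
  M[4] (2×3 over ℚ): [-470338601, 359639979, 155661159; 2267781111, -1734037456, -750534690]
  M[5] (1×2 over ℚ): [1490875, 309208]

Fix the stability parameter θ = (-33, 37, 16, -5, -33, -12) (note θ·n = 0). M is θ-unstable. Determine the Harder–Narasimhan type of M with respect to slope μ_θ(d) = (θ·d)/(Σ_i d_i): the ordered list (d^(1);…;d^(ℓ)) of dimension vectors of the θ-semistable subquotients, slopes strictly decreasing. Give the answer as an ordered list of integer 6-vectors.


Interval decomposition of M: I[1,5], I[1,6], I[2,2], I[3,4].
HN type (ℓ=5): μ^(1)=37; μ^(2)=11/2; μ^(3)=15/4; μ^(4)=3/5; μ^(5)=-33

((0, 1, 0, 0, 0, 0); (0, 0, 1, 1, 0, 0); (0, 1, 1, 1, 1, 0); (0, 1, 1, 1, 1, 1); (2, 0, 0, 0, 0, 0))


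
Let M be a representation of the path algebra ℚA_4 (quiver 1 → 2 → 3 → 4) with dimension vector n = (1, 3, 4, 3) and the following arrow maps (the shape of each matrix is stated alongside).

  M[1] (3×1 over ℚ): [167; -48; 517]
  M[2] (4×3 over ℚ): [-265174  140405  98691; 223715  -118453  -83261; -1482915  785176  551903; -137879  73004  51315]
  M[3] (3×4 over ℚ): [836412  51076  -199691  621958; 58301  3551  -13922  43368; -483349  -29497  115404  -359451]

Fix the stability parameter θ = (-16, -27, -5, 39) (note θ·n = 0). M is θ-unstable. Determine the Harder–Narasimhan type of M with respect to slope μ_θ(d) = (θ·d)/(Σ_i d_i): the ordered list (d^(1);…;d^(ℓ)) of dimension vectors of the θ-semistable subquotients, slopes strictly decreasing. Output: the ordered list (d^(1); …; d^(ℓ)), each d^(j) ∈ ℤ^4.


Interval decomposition of M: I[1,4], I[2,4]^2, I[3,3].
HN type (ℓ=4): μ^(1)=39; μ^(2)=-5; μ^(3)=-43/2; μ^(4)=-27

((0, 0, 0, 3); (0, 0, 4, 0); (1, 1, 0, 0); (0, 2, 0, 0))


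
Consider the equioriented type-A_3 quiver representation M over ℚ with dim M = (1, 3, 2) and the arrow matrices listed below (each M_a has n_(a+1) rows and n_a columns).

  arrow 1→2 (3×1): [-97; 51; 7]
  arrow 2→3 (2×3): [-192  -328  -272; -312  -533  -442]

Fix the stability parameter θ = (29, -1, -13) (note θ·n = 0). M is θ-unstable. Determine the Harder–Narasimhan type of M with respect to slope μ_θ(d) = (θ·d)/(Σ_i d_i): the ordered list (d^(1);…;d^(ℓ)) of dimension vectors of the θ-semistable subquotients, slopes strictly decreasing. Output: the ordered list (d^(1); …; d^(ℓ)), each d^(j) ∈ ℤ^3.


Barcode: M ≅ I[1,3], I[2,2]^2, I[3,3]. HN layers by μ_θ (3 steps, strictly decreasing):
  μ^(1)=5; μ^(2)=-1; μ^(3)=-13

((1, 1, 1); (0, 2, 0); (0, 0, 1))


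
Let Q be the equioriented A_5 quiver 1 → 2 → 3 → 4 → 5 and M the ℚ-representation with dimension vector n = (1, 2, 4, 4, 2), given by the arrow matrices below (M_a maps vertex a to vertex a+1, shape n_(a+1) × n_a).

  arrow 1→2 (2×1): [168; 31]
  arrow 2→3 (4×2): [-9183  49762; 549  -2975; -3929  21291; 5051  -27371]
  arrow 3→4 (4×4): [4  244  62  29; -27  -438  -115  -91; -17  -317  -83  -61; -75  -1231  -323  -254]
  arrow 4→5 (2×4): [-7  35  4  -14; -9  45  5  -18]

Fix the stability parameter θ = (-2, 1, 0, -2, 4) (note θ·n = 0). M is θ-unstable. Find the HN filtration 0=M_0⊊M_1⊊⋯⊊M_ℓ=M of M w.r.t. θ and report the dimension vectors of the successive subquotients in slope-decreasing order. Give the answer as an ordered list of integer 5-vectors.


Interval decomposition of M: I[1,5], I[2,4], I[3,4], I[3,5].
HN type (ℓ=4): μ^(1)=4; μ^(2)=-1/3; μ^(3)=-1; μ^(4)=-2

((0, 0, 0, 0, 2); (0, 2, 2, 2, 0); (0, 0, 2, 2, 0); (1, 0, 0, 0, 0))


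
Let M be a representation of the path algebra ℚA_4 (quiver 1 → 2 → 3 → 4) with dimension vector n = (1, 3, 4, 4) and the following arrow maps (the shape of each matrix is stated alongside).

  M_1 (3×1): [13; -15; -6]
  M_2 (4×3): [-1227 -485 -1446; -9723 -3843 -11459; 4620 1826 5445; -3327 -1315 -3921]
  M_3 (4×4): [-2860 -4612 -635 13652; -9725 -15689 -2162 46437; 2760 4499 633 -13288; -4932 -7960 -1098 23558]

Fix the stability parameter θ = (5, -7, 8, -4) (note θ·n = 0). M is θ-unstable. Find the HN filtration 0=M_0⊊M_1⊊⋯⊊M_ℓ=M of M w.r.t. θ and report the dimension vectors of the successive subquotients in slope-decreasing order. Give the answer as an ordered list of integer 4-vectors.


Interval decomposition of M: I[1,2], I[2,4]^2, I[3,4]^2.
HN type (ℓ=3): μ^(1)=2; μ^(2)=-1; μ^(3)=-7

((0, 0, 4, 4); (1, 1, 0, 0); (0, 2, 0, 0))


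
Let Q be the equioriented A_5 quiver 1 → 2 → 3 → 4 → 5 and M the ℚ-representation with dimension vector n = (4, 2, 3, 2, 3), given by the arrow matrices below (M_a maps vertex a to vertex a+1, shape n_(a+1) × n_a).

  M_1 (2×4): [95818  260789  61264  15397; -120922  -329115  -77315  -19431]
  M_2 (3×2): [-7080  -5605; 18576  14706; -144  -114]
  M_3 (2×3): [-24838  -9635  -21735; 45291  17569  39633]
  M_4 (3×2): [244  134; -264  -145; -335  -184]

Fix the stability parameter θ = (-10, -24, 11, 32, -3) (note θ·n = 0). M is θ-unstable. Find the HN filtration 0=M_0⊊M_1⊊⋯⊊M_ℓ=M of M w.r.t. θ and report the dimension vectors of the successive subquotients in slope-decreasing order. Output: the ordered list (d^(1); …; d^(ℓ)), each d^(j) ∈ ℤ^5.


Interval decomposition of M: I[1,1]^2, I[1,2], I[1,5], I[3,3], I[3,5], I[5,5].
HN type (ℓ=5): μ^(1)=29/2; μ^(2)=11; μ^(3)=-3; μ^(4)=-10; μ^(5)=-17

((0, 0, 0, 2, 2); (0, 0, 3, 0, 0); (0, 0, 0, 0, 1); (2, 0, 0, 0, 0); (2, 2, 0, 0, 0))


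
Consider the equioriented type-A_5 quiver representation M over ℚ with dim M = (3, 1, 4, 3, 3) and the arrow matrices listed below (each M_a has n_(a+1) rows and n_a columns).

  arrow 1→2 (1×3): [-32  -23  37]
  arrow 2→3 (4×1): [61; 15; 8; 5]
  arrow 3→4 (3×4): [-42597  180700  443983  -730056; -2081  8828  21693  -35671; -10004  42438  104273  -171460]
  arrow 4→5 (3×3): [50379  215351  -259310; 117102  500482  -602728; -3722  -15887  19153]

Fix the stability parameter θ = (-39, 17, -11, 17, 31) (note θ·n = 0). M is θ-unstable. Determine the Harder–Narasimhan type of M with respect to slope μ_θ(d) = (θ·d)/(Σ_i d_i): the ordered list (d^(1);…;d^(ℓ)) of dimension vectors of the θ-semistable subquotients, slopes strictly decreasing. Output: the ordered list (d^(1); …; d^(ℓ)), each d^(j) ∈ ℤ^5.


Interval decomposition of M: I[1,1]^2, I[1,5], I[3,3], I[3,4], I[3,5], I[5,5].
HN type (ℓ=5): μ^(1)=31; μ^(2)=17; μ^(3)=3; μ^(4)=-11; μ^(5)=-39

((0, 0, 0, 0, 3); (0, 0, 0, 3, 0); (0, 1, 1, 0, 0); (0, 0, 3, 0, 0); (3, 0, 0, 0, 0))


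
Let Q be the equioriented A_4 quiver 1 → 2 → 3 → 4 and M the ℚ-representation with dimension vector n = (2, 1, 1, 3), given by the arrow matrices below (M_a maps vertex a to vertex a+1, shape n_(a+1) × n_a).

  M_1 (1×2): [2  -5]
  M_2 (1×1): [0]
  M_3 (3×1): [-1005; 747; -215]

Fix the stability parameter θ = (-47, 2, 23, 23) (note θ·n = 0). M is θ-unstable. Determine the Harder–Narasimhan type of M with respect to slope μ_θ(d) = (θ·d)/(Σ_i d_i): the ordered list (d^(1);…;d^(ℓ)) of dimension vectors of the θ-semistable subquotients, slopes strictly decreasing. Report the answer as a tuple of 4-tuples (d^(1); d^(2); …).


Via rank(M_{q-1}∘⋯∘M_p): M ≅ I[1,1], I[1,2], I[3,4], I[4,4]^2.
μ_θ-semistable layers: μ^(1)=23; μ^(2)=2; μ^(3)=-47

((0, 0, 1, 3); (0, 1, 0, 0); (2, 0, 0, 0))


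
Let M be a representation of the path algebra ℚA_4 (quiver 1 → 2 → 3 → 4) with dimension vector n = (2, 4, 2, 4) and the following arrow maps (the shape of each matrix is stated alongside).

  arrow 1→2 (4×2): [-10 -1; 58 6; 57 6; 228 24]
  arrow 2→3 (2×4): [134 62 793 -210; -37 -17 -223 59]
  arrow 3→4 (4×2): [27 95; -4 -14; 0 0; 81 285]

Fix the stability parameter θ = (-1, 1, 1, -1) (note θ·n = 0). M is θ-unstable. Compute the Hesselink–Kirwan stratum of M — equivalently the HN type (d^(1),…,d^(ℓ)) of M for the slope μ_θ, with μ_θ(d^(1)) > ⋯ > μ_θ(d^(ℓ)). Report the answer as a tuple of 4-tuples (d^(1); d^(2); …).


Barcode: M ≅ I[1,4]^2, I[2,2]^2, I[4,4]^2. HN layers by μ_θ (3 steps, strictly decreasing):
  μ^(1)=1; μ^(2)=1/3; μ^(3)=-1

((0, 2, 0, 0); (0, 2, 2, 2); (2, 0, 0, 2))


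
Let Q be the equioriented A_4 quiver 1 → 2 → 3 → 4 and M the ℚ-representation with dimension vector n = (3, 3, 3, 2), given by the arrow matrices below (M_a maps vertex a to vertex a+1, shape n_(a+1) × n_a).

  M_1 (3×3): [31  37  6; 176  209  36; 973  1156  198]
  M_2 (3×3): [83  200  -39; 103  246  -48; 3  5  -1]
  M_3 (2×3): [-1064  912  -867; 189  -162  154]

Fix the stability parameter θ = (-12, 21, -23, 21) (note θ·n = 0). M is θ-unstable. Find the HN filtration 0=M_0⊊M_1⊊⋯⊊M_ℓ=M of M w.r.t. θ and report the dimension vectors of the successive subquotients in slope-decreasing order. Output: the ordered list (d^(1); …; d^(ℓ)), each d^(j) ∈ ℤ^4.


Via rank(M_{q-1}∘⋯∘M_p): M ≅ I[1,1], I[1,3], I[1,4], I[2,4].
μ_θ-semistable layers: μ^(1)=21; μ^(2)=-1; μ^(3)=-12

((0, 0, 0, 2); (0, 3, 3, 0); (3, 0, 0, 0))


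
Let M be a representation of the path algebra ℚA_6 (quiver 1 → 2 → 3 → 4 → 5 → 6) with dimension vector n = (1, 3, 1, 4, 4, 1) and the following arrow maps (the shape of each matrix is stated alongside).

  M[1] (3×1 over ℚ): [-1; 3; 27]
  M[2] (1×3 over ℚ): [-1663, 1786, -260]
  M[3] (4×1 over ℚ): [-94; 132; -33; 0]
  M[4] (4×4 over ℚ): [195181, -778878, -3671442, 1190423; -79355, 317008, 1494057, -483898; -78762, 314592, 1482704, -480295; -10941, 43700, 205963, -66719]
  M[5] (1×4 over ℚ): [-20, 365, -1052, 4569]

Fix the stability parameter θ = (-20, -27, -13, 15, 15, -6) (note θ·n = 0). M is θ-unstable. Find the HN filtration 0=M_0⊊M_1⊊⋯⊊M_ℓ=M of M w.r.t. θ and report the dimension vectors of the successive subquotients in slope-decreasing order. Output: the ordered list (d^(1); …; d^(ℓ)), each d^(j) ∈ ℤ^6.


Via rank(M_{q-1}∘⋯∘M_p): M ≅ I[1,5], I[2,2]^2, I[4,4], I[4,5], I[4,6], I[5,5].
μ_θ-semistable layers: μ^(1)=15; μ^(2)=8; μ^(3)=-13; μ^(4)=-47/2; μ^(5)=-27

((0, 0, 0, 3, 3, 0); (0, 0, 0, 1, 1, 1); (0, 0, 1, 0, 0, 0); (1, 1, 0, 0, 0, 0); (0, 2, 0, 0, 0, 0))


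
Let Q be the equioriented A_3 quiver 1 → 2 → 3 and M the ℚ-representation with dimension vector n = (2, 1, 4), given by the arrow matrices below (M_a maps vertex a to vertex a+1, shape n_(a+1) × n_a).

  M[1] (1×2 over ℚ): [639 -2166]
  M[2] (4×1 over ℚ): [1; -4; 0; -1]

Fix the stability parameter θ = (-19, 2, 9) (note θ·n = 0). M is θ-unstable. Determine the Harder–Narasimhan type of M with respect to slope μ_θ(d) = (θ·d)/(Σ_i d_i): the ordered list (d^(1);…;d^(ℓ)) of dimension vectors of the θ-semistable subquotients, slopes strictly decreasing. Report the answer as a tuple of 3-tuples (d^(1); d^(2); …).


Barcode: M ≅ I[1,1], I[1,3], I[3,3]^3. HN layers by μ_θ (3 steps, strictly decreasing):
  μ^(1)=9; μ^(2)=2; μ^(3)=-19

((0, 0, 4); (0, 1, 0); (2, 0, 0))


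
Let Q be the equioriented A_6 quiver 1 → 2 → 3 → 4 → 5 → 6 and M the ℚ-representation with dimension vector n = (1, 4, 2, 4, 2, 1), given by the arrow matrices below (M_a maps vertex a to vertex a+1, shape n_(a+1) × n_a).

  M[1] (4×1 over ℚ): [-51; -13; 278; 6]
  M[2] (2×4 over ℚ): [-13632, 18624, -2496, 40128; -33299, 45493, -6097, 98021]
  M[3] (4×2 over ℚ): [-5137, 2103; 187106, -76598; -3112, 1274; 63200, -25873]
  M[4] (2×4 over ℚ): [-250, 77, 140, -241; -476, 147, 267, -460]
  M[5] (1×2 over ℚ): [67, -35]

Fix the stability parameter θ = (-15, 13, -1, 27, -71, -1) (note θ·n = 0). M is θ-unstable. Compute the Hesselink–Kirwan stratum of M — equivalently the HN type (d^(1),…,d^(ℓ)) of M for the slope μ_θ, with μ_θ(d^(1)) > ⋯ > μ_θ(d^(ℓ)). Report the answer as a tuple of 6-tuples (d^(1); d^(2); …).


Interval decomposition of M: I[1,2], I[2,2]^2, I[2,6], I[3,5], I[4,4]^2.
HN type (ℓ=5): μ^(1)=27; μ^(2)=13; μ^(3)=-1; μ^(4)=-8; μ^(5)=-15

((0, 0, 0, 2, 0, 0); (0, 3, 0, 0, 0, 0); (0, 0, 0, 0, 0, 1); (0, 1, 1, 1, 1, 0); (1, 0, 1, 1, 1, 0))


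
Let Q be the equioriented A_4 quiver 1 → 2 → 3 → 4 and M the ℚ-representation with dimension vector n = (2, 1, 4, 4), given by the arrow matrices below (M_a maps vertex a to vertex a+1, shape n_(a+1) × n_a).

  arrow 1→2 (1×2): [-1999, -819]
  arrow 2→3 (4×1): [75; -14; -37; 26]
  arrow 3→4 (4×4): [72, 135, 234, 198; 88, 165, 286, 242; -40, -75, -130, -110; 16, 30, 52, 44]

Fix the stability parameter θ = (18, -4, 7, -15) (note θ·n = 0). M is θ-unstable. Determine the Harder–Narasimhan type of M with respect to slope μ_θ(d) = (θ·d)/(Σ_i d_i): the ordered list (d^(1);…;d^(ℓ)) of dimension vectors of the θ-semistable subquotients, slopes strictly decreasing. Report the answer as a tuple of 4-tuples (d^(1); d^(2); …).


Via rank(M_{q-1}∘⋯∘M_p): M ≅ I[1,1], I[1,3], I[3,3]^2, I[3,4], I[4,4]^3.
μ_θ-semistable layers: μ^(1)=18; μ^(2)=7; μ^(3)=-4; μ^(4)=-15

((1, 0, 0, 0); (1, 1, 3, 0); (0, 0, 1, 1); (0, 0, 0, 3))


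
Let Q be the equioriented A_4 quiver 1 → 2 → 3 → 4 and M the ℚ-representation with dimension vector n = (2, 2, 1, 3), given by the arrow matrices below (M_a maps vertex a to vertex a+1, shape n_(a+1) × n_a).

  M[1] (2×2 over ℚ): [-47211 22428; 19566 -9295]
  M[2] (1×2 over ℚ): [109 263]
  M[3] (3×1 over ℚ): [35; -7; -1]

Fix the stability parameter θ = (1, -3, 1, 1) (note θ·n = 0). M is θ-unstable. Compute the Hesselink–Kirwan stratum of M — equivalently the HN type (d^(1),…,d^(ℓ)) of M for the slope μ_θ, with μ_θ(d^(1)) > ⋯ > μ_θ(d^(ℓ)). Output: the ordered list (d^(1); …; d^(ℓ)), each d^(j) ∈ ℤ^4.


Interval decomposition of M: I[1,2], I[1,4], I[4,4]^2.
HN type (ℓ=2): μ^(1)=1; μ^(2)=-1

((0, 0, 1, 3); (2, 2, 0, 0))


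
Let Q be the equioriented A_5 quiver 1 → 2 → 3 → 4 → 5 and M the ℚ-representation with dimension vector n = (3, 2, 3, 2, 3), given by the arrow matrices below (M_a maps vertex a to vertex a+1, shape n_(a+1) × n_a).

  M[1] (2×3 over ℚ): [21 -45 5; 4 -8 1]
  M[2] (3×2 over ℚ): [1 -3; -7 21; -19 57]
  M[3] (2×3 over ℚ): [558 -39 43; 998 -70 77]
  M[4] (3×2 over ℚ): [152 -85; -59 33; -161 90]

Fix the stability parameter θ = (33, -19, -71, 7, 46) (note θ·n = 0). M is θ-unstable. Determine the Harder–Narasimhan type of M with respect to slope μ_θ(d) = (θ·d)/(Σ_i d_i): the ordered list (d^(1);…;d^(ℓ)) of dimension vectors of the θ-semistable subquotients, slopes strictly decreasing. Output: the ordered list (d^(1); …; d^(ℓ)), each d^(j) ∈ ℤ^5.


Interval decomposition of M: I[1,1], I[1,2], I[1,5], I[3,3], I[3,5], I[5,5].
HN type (ℓ=5): μ^(1)=46; μ^(2)=33; μ^(3)=7; μ^(4)=-19; μ^(5)=-71

((0, 0, 0, 0, 3); (1, 0, 0, 0, 0); (1, 1, 0, 2, 0); (1, 1, 1, 0, 0); (0, 0, 2, 0, 0))


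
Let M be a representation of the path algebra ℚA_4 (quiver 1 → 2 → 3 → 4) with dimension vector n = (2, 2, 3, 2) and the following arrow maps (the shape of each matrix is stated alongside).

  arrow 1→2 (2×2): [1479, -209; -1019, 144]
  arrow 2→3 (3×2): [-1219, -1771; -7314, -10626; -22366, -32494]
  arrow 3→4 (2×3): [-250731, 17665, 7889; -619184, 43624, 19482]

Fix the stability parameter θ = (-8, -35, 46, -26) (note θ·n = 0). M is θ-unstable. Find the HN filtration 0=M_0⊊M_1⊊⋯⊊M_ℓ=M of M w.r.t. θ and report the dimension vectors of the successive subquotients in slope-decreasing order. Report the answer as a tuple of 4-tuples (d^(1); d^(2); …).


Via rank(M_{q-1}∘⋯∘M_p): M ≅ I[1,2], I[1,4], I[3,3], I[3,4].
μ_θ-semistable layers: μ^(1)=46; μ^(2)=10; μ^(3)=-43/2

((0, 0, 1, 0); (0, 0, 2, 2); (2, 2, 0, 0))


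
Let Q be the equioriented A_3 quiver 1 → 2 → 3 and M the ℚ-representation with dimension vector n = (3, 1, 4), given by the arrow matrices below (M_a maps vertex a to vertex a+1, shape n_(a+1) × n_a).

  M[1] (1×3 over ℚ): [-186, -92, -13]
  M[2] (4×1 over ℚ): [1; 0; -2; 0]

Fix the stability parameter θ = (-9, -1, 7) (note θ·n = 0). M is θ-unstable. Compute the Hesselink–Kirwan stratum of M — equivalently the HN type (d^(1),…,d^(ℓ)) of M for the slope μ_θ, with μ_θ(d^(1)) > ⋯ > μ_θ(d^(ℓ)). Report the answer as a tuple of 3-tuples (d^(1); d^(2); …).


Via rank(M_{q-1}∘⋯∘M_p): M ≅ I[1,1]^2, I[1,3], I[3,3]^3.
μ_θ-semistable layers: μ^(1)=7; μ^(2)=-1; μ^(3)=-9

((0, 0, 4); (0, 1, 0); (3, 0, 0))


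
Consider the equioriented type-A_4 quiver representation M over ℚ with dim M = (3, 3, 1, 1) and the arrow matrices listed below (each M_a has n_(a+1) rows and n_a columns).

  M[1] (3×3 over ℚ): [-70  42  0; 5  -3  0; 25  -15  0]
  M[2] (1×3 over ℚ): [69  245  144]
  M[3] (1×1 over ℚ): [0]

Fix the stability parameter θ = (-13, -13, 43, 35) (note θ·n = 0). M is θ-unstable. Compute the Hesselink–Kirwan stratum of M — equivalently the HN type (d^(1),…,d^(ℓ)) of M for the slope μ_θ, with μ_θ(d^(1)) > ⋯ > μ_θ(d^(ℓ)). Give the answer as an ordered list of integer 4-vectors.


Interval decomposition of M: I[1,1]^2, I[1,3], I[2,2]^2, I[4,4].
HN type (ℓ=3): μ^(1)=43; μ^(2)=35; μ^(3)=-13

((0, 0, 1, 0); (0, 0, 0, 1); (3, 3, 0, 0))


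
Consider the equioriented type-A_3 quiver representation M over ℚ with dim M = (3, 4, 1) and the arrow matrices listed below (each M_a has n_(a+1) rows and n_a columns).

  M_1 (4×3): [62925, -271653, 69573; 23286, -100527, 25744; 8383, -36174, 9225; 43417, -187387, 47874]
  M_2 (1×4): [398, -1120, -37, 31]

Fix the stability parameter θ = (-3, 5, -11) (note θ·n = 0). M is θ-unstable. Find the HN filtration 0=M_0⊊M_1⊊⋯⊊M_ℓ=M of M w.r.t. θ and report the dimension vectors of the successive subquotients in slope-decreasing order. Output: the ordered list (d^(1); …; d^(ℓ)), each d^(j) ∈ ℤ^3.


Interval decomposition of M: I[1,2]^2, I[1,3], I[2,2].
HN type (ℓ=2): μ^(1)=5; μ^(2)=-3

((0, 3, 0); (3, 1, 1))


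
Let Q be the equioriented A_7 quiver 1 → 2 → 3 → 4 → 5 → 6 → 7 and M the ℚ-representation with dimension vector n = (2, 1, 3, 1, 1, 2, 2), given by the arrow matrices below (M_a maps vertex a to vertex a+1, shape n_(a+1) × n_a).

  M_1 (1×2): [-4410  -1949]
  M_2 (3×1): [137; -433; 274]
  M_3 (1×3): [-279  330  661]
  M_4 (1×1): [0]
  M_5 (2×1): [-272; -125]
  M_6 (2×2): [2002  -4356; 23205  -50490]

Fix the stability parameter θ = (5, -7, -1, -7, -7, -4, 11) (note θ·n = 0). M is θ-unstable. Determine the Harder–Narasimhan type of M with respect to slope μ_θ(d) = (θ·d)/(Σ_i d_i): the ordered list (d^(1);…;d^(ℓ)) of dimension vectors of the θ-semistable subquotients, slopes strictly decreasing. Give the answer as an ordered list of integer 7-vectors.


Interval decomposition of M: I[1,1], I[1,4], I[3,3]^2, I[5,7], I[6,6], I[7,7].
HN type (ℓ=6): μ^(1)=11; μ^(2)=5; μ^(3)=-1; μ^(4)=-5/2; μ^(5)=-4; μ^(6)=-7

((0, 0, 0, 0, 0, 0, 2); (1, 0, 0, 0, 0, 0, 0); (0, 0, 2, 0, 0, 0, 0); (1, 1, 1, 1, 0, 0, 0); (0, 0, 0, 0, 0, 2, 0); (0, 0, 0, 0, 1, 0, 0))


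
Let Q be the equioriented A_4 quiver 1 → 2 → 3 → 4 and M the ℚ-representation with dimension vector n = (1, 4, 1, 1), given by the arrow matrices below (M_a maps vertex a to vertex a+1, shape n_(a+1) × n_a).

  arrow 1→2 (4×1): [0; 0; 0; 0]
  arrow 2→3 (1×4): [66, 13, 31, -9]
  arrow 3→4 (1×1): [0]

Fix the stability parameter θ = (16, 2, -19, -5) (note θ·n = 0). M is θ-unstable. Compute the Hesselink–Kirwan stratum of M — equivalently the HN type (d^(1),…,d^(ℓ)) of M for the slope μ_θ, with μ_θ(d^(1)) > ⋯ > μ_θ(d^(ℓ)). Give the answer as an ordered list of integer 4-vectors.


Via rank(M_{q-1}∘⋯∘M_p): M ≅ I[1,1], I[2,2]^3, I[2,3], I[4,4].
μ_θ-semistable layers: μ^(1)=16; μ^(2)=2; μ^(3)=-5; μ^(4)=-17/2

((1, 0, 0, 0); (0, 3, 0, 0); (0, 0, 0, 1); (0, 1, 1, 0))


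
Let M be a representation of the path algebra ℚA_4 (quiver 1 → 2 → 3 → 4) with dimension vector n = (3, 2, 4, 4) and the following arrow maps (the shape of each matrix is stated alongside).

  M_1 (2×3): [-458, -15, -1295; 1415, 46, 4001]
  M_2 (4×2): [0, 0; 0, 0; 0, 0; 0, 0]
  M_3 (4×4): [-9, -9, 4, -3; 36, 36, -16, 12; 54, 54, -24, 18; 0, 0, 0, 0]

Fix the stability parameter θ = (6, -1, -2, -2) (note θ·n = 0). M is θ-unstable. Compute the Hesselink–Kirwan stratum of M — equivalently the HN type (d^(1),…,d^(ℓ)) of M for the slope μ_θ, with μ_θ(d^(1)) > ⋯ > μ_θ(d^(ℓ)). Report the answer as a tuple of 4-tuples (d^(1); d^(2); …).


Interval decomposition of M: I[1,1], I[1,2]^2, I[3,3]^3, I[3,4], I[4,4]^3.
HN type (ℓ=3): μ^(1)=6; μ^(2)=5/2; μ^(3)=-2

((1, 0, 0, 0); (2, 2, 0, 0); (0, 0, 4, 4))


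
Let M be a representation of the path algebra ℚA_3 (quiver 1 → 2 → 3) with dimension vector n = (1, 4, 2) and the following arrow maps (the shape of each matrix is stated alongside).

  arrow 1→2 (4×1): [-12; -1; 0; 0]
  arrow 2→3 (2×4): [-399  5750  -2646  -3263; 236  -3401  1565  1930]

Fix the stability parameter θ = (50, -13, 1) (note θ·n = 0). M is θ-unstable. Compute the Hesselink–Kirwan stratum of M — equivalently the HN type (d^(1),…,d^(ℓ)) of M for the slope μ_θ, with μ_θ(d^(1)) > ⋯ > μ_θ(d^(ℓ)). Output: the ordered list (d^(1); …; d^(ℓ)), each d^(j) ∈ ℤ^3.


Barcode: M ≅ I[1,3], I[2,2]^2, I[2,3]. HN layers by μ_θ (3 steps, strictly decreasing):
  μ^(1)=38/3; μ^(2)=1; μ^(3)=-13

((1, 1, 1); (0, 0, 1); (0, 3, 0))
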